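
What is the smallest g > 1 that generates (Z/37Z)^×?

2

φ(37) = 37 − 1 = 36 = 2^2 · 3^2.
g is a primitive root iff g^(36/q) ≢ 1 (mod 37) for each prime q ∈ {2, 3}.
g = 2: 2^18 ≡ 36; 2^12 ≡ 26 — none is 1, so 2 is a primitive root.
The smallest primitive root modulo 37 is 2.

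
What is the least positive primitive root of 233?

3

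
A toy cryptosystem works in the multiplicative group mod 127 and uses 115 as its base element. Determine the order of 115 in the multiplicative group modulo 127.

63

ord(115) | φ(127) = 127 − 1 = 126 = 2 · 3^2 · 7.
Divisors of 126: 1, 2, 3, 6, 7, 9, 14, 18, 21, 42, 63, 126.
Evaluate successive powers at the divisors of 126:
115^1 ≡ 115 (mod 127)
115^2 ≡ 17 (mod 127)
115^3 ≡ 50 (mod 127)
115^6 ≡ 87 (mod 127)
115^7 ≡ 99 (mod 127)
115^9 ≡ 32 (mod 127)
115^14 ≡ 22 (mod 127)
115^18 ≡ 8 (mod 127)
115^21 ≡ 19 (mod 127)
115^42 ≡ 107 (mod 127)
115^63 ≡ 1 (mod 127) ✓
The smallest such exponent is 63, so the order of 115 is 63.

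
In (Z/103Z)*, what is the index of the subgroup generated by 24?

Since 24 ∈ (Z/103Z)^×, its order divides φ(103) = 103 − 1 = 102 = 2 · 3 · 17.
Divisors of 102: 1, 2, 3, 6, 17, 34, 51, 102.
Evaluate successive powers at the divisors of 102:
24^1 ≡ 24 (mod 103)
24^2 ≡ 61 (mod 103)
24^3 ≡ 22 (mod 103)
24^6 ≡ 72 (mod 103)
24^17 ≡ 102 (mod 103)
24^34 ≡ 1 (mod 103) ✓
So ord_103(24) = 34, hence |⟨24⟩| = 34.
Index = |(Z/103Z)^×| / |⟨24⟩| = 102 / 34 = 3.

3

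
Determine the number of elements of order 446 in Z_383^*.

φ(383) = 383 − 1 = 382 = 2 · 191.
(Z/383Z)^× is cyclic (|G| = 382); a cyclic group of order m has exactly φ(d) elements of each order d | m, and none otherwise.
Here 382 is not a multiple of 446, so there are no elements of order 446.

0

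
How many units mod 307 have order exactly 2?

1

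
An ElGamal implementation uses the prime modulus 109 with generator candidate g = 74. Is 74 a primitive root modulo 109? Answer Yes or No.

No

φ(109) = 109 − 1 = 108 = 2^2 · 3^3.
74 is a primitive root mod 109 iff 74^(φ(109)/q) ≢ 1 for every prime q | φ(109), i.e. q ∈ {2, 3}.
74^54 ≡ 1 (mod 109)  [q = 2: ≡ 1 ✗]
74^36 ≡ 45 (mod 109)  [q = 3: ≢ 1 ✓]
74^54 ≡ 1 shows ord(74) | 54, strictly less than φ(109); not a primitive root.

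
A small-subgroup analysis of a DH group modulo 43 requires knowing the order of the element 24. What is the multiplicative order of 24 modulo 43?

21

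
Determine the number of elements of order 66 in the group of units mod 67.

20

φ(67) = 67 − 1 = 66 = 2 · 3 · 11.
In a cyclic group of order 66, there are φ(d) elements of order d for each divisor d of 66, and zero for non-divisors.
66 = 2 · 3 · 11 divides 66, and φ(66) = 20.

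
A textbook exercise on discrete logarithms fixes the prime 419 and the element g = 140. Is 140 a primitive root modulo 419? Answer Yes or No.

φ(419) = 419 − 1 = 418 = 2 · 11 · 19.
An element g generates (Z/419Z)^× iff g^(418/q) ≢ 1 (mod 419) for each prime q ∈ {2, 11, 19}.
140^209 ≡ 1 (mod 419)  [q = 2: ≡ 1 ✗]
140^38 ≡ 69 (mod 419)  [q = 11: ≢ 1 ✓]
140^22 ≡ 208 (mod 419)  [q = 19: ≢ 1 ✓]
140^209 ≡ 1 shows ord(140) | 209, strictly less than φ(419); not a primitive root.

No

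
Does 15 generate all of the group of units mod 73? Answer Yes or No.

Yes

φ(73) = 73 − 1 = 72 = 2^3 · 3^2.
Test 15^(72/q) mod 73 for each prime factor q of 72:
15^36 ≡ 72 (mod 73)  [q = 2: ≢ 1 ✓]
15^24 ≡ 8 (mod 73)  [q = 3: ≢ 1 ✓]
All checks pass, so 15 has order 72 and is a primitive root modulo 73.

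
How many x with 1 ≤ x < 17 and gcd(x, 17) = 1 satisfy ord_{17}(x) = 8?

4

φ(17) = 17 − 1 = 16 = 2^4.
Since (Z/17Z)^× is cyclic of order 16, the number of elements of order d is φ(d) when d | 16 and 0 otherwise.
8 = 2^3 divides 16, and φ(8) = 4.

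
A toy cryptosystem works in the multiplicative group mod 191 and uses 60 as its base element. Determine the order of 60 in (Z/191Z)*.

The order of 60 must divide φ(191) = 191 − 1 = 190 = 2 · 5 · 19.
Divisors of 190: 1, 2, 5, 10, 19, 38, 95, 190.
Compute 60^d (mod 191) for the divisors d until we hit 1:
60^1 ≡ 60 (mod 191)
60^2 ≡ 162 (mod 191)
60^5 ≡ 36 (mod 191)
60^10 ≡ 150 (mod 191)
60^19 ≡ 184 (mod 191)
60^38 ≡ 49 (mod 191)
60^95 ≡ 1 (mod 191) ✓
So ord_191(60) = 95.

95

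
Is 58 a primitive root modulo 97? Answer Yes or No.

Yes

φ(97) = 97 − 1 = 96 = 2^5 · 3.
Test 58^(96/q) mod 97 for each prime factor q of 96:
58^48 ≡ 96 (mod 97)  [q = 2: ≢ 1 ✓]
58^32 ≡ 61 (mod 97)  [q = 3: ≢ 1 ✓]
All checks pass, so 58 has order 96 and is a primitive root modulo 97.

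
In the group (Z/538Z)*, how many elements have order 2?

1

φ(538) = φ(2)·φ(269) = 1·268 = 268 = 2^2 · 67.
(Z/538Z)^× is cyclic (|G| = 268); a cyclic group of order m has exactly φ(d) elements of each order d | m, and none otherwise.
2 | 268, and φ(2) = 2 − 1 = 1.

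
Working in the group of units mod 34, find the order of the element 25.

The order of 25 must divide φ(34) = φ(2)·φ(17) = 1·16 = 16 = 2^4.
Divisors of 16: 1, 2, 4, 8, 16.
Evaluate successive powers at the divisors of 16:
25^1 ≡ 25 (mod 34)
25^2 ≡ 13 (mod 34)
25^4 ≡ 33 (mod 34)
25^8 ≡ 1 (mod 34) ✓
Therefore the multiplicative order of 25 modulo 34 is 8.

8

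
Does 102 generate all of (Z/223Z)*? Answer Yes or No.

φ(223) = 223 − 1 = 222 = 2 · 3 · 37.
It suffices to check that the order of 102 is not a proper divisor of 222: compute 102^(222/q) for q ∈ {2, 3, 37}.
102^111 ≡ 222 (mod 223)  [q = 2: ≢ 1 ✓]
102^74 ≡ 183 (mod 223)  [q = 3: ≢ 1 ✓]
102^6 ≡ 171 (mod 223)  [q = 37: ≢ 1 ✓]
None equal 1, so ord_223(102) = 222: 102 is a primitive root.

Yes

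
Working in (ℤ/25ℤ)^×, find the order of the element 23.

20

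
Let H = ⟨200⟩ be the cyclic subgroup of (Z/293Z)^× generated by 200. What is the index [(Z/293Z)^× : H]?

1

Since 200 ∈ (Z/293Z)^×, its order divides φ(293) = 293 − 1 = 292 = 2^2 · 73.
Divisors of 292: 1, 2, 4, 73, 146, 292.
Evaluate successive powers at the divisors of 292:
200^1 ≡ 200 (mod 293)
200^2 ≡ 152 (mod 293)
200^4 ≡ 250 (mod 293)
200^73 ≡ 138 (mod 293)
200^146 ≡ 292 (mod 293)
200^292 ≡ 1 (mod 293) ✓
Thus |⟨200⟩| = ord(200) = 292.
[(Z/293Z)^× : ⟨200⟩] = 292/292 = 1.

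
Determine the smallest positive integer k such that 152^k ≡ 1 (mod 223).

111

The order of 152 must divide φ(223) = 223 − 1 = 222 = 2 · 3 · 37.
Divisors of 222: 1, 2, 3, 6, 37, 74, 111, 222.
Check 152^d mod 223 for each divisor in increasing order:
152^1 ≡ 152 (mod 223)
152^2 ≡ 135 (mod 223)
152^3 ≡ 4 (mod 223)
152^6 ≡ 16 (mod 223)
152^37 ≡ 39 (mod 223)
152^74 ≡ 183 (mod 223)
152^111 ≡ 1 (mod 223) ✓
Therefore the multiplicative order of 152 modulo 223 is 111.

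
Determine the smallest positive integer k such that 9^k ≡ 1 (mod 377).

The order of 9 must divide φ(377) = φ(13·29) = (13−1)·(29−1) = 12·28 = 336 = 2^4 · 3 · 7.
Divisors of 336: 1, 2, 3, 4, 6, 7, 8, 12, 14, 16, 21, 24, 28, 42, 48, 56, 84, 112, 168, 336.
Compute 9^d (mod 377) for the divisors d until we hit 1:
9^1 ≡ 9 (mod 377)
9^2 ≡ 81 (mod 377)
9^3 ≡ 352 (mod 377)
9^4 ≡ 152 (mod 377)
9^6 ≡ 248 (mod 377)
9^7 ≡ 347 (mod 377)
9^8 ≡ 107 (mod 377)
9^12 ≡ 53 (mod 377)
9^14 ≡ 146 (mod 377)
9^16 ≡ 139 (mod 377)
9^21 ≡ 144 (mod 377)
9^24 ≡ 170 (mod 377)
9^28 ≡ 204 (mod 377)
9^42 ≡ 1 (mod 377) ✓
The smallest such exponent is 42, so the order of 9 is 42.

42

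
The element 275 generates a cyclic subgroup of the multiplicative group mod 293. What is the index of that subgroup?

Since 275 ∈ (Z/293Z)^×, its order divides φ(293) = 293 − 1 = 292 = 2^2 · 73.
Divisors of 292: 1, 2, 4, 73, 146, 292.
Evaluate successive powers at the divisors of 292:
275^1 ≡ 275
275^2 ≡ 31
275^4 ≡ 82
275^73 ≡ 138
275^146 ≡ 292
275^292 ≡ 1
The order of 275 is 292, so the subgroup it generates has 292 elements.
[(Z/293Z)^× : ⟨275⟩] = 292/292 = 1.

1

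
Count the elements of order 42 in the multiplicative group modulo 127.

12

φ(127) = 127 − 1 = 126 = 2 · 3^2 · 7.
In a cyclic group of order 126, there are φ(d) elements of order d for each divisor d of 126, and zero for non-divisors.
42 = 2 · 3 · 7 divides 126, and φ(42) = 12.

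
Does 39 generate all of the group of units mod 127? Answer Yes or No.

φ(127) = 127 − 1 = 126 = 2 · 3^2 · 7.
An element g generates (Z/127Z)^× iff g^(126/q) ≢ 1 (mod 127) for each prime q ∈ {2, 3, 7}.
39^63 ≡ 126 (mod 127)  [q = 2: ≢ 1 ✓]
39^42 ≡ 19 (mod 127)  [q = 3: ≢ 1 ✓]
39^18 ≡ 2 (mod 127)  [q = 7: ≢ 1 ✓]
All checks pass, so 39 has order 126 and is a primitive root modulo 127.

Yes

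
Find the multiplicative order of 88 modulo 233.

232

By Lagrange's theorem, ord_233(88) divides φ(233) = 233 − 1 = 232 = 2^3 · 29.
Divisors of 232: 1, 2, 4, 8, 29, 58, 116, 232.
Test each divisor d:
88^1 ≡ 88 (mod 233)
88^2 ≡ 55 (mod 233)
88^4 ≡ 229 (mod 233)
88^8 ≡ 16 (mod 233)
88^29 ≡ 12 (mod 233)
88^58 ≡ 144 (mod 233)
88^116 ≡ 232 (mod 233)
88^232 ≡ 1 (mod 233) ✓
Therefore the multiplicative order of 88 modulo 233 is 232.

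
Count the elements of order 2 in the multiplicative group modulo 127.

1

φ(127) = 127 − 1 = 126 = 2 · 3^2 · 7.
Since (Z/127Z)^× is cyclic of order 126, the number of elements of order d is φ(d) when d | 126 and 0 otherwise.
2 | 126, and φ(2) = 2 − 1 = 1.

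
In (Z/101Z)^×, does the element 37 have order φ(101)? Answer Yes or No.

φ(101) = 101 − 1 = 100 = 2^2 · 5^2.
An element g generates (Z/101Z)^× iff g^(100/q) ≢ 1 (mod 101) for each prime q ∈ {2, 5}.
37^50 ≡ 1 (mod 101)  [q = 2: ≡ 1 ✗]
37^20 ≡ 95 (mod 101)  [q = 5: ≢ 1 ✓]
37^50 ≡ 1 shows ord(37) | 50, strictly less than φ(101); not a primitive root.

No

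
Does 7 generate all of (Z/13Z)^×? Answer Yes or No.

Yes

φ(13) = 13 − 1 = 12 = 2^2 · 3.
Test 7^(12/q) mod 13 for each prime factor q of 12:
7^6 ≡ 12 (mod 13)  [q = 2: ≢ 1 ✓]
7^4 ≡ 9 (mod 13)  [q = 3: ≢ 1 ✓]
Every test exponent gives a nontrivial residue, hence 7 generates the full group.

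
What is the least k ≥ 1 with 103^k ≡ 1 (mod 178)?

88

ord(103) | φ(178) = φ(2)·φ(89) = 1·88 = 88 = 2^3 · 11.
Divisors of 88: 1, 2, 4, 8, 11, 22, 44, 88.
Evaluate successive powers at the divisors of 88:
103^1 ≡ 103
103^2 ≡ 107
103^4 ≡ 57
103^8 ≡ 45
103^11 ≡ 37
103^22 ≡ 123
103^44 ≡ 177
103^88 ≡ 1
Therefore the multiplicative order of 103 modulo 178 is 88.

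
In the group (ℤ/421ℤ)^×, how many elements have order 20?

8

φ(421) = 421 − 1 = 420 = 2^2 · 3 · 5 · 7.
Since (Z/421Z)^× is cyclic of order 420, the number of elements of order d is φ(d) when d | 420 and 0 otherwise.
20 = 2^2 · 5 divides 420, and φ(20) = 8.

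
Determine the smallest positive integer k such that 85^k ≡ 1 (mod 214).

Since 85 ∈ (Z/214Z)^×, its order divides φ(214) = φ(2)·φ(107) = 1·106 = 106 = 2 · 53.
Divisors of 106: 1, 2, 53, 106.
Check 85^d mod 214 for each divisor in increasing order:
85^1 ≡ 85 (mod 214)
85^2 ≡ 163 (mod 214)
85^53 ≡ 1 (mod 214) ✓
The smallest such exponent is 53, so the order of 85 is 53.

53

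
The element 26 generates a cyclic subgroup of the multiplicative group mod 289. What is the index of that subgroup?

2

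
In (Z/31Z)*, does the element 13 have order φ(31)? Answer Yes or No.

φ(31) = 31 − 1 = 30 = 2 · 3 · 5.
Test 13^(30/q) mod 31 for each prime factor q of 30:
13^15 ≡ 30 (mod 31)  [q = 2: ≢ 1 ✓]
13^10 ≡ 5 (mod 31)  [q = 3: ≢ 1 ✓]
13^6 ≡ 16 (mod 31)  [q = 5: ≢ 1 ✓]
Every test exponent gives a nontrivial residue, hence 13 generates the full group.

Yes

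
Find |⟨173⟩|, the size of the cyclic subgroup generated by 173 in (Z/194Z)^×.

96

Since 173 ∈ (Z/194Z)^×, its order divides φ(194) = φ(2)·φ(97) = 1·96 = 96 = 2^5 · 3.
Divisors of 96: 1, 2, 3, 4, 6, 8, 12, 16, 24, 32, 48, 96.
Test each divisor d:
173^1 ≡ 173 (mod 194)
173^2 ≡ 53 (mod 194)
173^3 ≡ 51 (mod 194)
173^4 ≡ 93 (mod 194)
173^6 ≡ 79 (mod 194)
173^8 ≡ 113 (mod 194)
173^12 ≡ 33 (mod 194)
173^16 ≡ 159 (mod 194)
173^24 ≡ 119 (mod 194)
173^32 ≡ 61 (mod 194)
173^48 ≡ 193 (mod 194)
173^96 ≡ 1 (mod 194) ✓
Hence ord(173) = 96.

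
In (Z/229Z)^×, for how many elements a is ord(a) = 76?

36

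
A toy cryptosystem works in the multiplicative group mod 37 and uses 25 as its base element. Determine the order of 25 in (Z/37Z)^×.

18

Since 25 ∈ (Z/37Z)^×, its order divides φ(37) = 37 − 1 = 36 = 2^2 · 3^2.
Divisors of 36: 1, 2, 3, 4, 6, 9, 12, 18, 36.
Test each divisor d:
25^1 ≡ 25 (mod 37)
25^2 ≡ 33 (mod 37)
25^3 ≡ 11 (mod 37)
25^4 ≡ 16 (mod 37)
25^6 ≡ 10 (mod 37)
25^9 ≡ 36 (mod 37)
25^12 ≡ 26 (mod 37)
25^18 ≡ 1 (mod 37) ✓
So ord_37(25) = 18.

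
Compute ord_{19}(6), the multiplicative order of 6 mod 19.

Since 6 ∈ (Z/19Z)^×, its order divides φ(19) = 19 − 1 = 18 = 2 · 3^2.
Divisors of 18: 1, 2, 3, 6, 9, 18.
Test each divisor d:
6^1 ≡ 6 (mod 19)
6^2 ≡ 17 (mod 19)
6^3 ≡ 7 (mod 19)
6^6 ≡ 11 (mod 19)
6^9 ≡ 1 (mod 19) ✓
Hence ord(6) = 9.

9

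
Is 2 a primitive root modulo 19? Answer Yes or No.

Yes

φ(19) = 19 − 1 = 18 = 2 · 3^2.
Test 2^(18/q) mod 19 for each prime factor q of 18:
2^9 ≡ 18 (mod 19)  [q = 2: ≢ 1 ✓]
2^6 ≡ 7 (mod 19)  [q = 3: ≢ 1 ✓]
None equal 1, so ord_19(2) = 18: 2 is a primitive root.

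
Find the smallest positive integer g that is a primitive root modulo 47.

5

φ(47) = 47 − 1 = 46 = 2 · 23.
g is a primitive root iff g^(46/q) ≢ 1 (mod 47) for each prime q ∈ {2, 23}.
g = 2: 2^23 ≡ 1 — hits 1, so not a primitive root.
g = 3: 3^23 ≡ 1 — hits 1, so not a primitive root.
g = 4: 4^23 ≡ 1 — hits 1, so not a primitive root.
g = 5: 5^23 ≡ 46; 5^2 ≡ 25 — none is 1, so 5 is a primitive root.
Hence the least primitive root of 47 is 5.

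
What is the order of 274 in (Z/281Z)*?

20

ord(274) | φ(281) = 281 − 1 = 280 = 2^3 · 5 · 7.
Divisors of 280: 1, 2, 4, 5, 7, 8, 10, 14, 20, 28, 35, 40, 56, 70, 140, 280.
Compute 274^d (mod 281) for the divisors d until we hit 1:
274^1 ≡ 274 (mod 281)
274^2 ≡ 49 (mod 281)
274^4 ≡ 153 (mod 281)
274^5 ≡ 53 (mod 281)
274^7 ≡ 68 (mod 281)
274^8 ≡ 86 (mod 281)
274^10 ≡ 280 (mod 281)
274^14 ≡ 128 (mod 281)
274^20 ≡ 1 (mod 281) ✓
Therefore the multiplicative order of 274 modulo 281 is 20.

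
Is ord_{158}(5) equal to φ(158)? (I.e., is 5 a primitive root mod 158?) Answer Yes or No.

No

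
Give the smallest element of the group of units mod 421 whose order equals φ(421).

2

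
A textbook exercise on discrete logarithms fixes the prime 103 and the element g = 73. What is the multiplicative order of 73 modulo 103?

34

The order of 73 must divide φ(103) = 103 − 1 = 102 = 2 · 3 · 17.
Divisors of 102: 1, 2, 3, 6, 17, 34, 51, 102.
Check 73^d mod 103 for each divisor in increasing order:
73^1 ≡ 73
73^2 ≡ 76
73^3 ≡ 89
73^6 ≡ 93
73^17 ≡ 102
73^34 ≡ 1
Hence ord(73) = 34.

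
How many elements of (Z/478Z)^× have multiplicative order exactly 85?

φ(478) = φ(2)·φ(239) = 1·238 = 238 = 2 · 7 · 17.
(Z/478Z)^× is cyclic (|G| = 238); a cyclic group of order m has exactly φ(d) elements of each order d | m, and none otherwise.
Here 238 is not a multiple of 85, so there are no elements of order 85.

0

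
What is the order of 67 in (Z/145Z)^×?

28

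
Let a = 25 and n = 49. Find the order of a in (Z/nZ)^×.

21

By Lagrange's theorem, ord_49(25) divides φ(49) = φ(7^2) = 7·(7−1) = 42 = 2 · 3 · 7.
Divisors of 42: 1, 2, 3, 6, 7, 14, 21, 42.
Evaluate successive powers at the divisors of 42:
25^1 ≡ 25 (mod 49)
25^2 ≡ 37 (mod 49)
25^3 ≡ 43 (mod 49)
25^6 ≡ 36 (mod 49)
25^7 ≡ 18 (mod 49)
25^14 ≡ 30 (mod 49)
25^21 ≡ 1 (mod 49) ✓
Hence ord(25) = 21.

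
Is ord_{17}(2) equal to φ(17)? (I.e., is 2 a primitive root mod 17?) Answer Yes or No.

No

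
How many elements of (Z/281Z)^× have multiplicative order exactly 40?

16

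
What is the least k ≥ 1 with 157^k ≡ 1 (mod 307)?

By Lagrange's theorem, ord_307(157) divides φ(307) = 307 − 1 = 306 = 2 · 3^2 · 17.
Divisors of 306: 1, 2, 3, 6, 9, 17, 18, 34, 51, 102, 153, 306.
Compute 157^d (mod 307) for the divisors d until we hit 1:
157^1 ≡ 157 (mod 307)
157^2 ≡ 89 (mod 307)
157^3 ≡ 158 (mod 307)
157^6 ≡ 97 (mod 307)
157^9 ≡ 283 (mod 307)
157^17 ≡ 33 (mod 307)
157^18 ≡ 269 (mod 307)
157^34 ≡ 168 (mod 307)
157^51 ≡ 18 (mod 307)
157^102 ≡ 17 (mod 307)
157^153 ≡ 306 (mod 307)
157^306 ≡ 1 (mod 307) ✓
The smallest such exponent is 306, so the order of 157 is 306.

306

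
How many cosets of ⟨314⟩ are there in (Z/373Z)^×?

ord(314) | φ(373) = 373 − 1 = 372 = 2^2 · 3 · 31.
Divisors of 372: 1, 2, 3, 4, 6, 12, 31, 62, 93, 124, 186, 372.
Evaluate successive powers at the divisors of 372:
314^1 ≡ 314
314^2 ≡ 124
314^3 ≡ 144
314^4 ≡ 83
314^6 ≡ 221
314^12 ≡ 351
314^31 ≡ 284
314^62 ≡ 88
314^93 ≡ 1
So ord_373(314) = 93, hence |⟨314⟩| = 93.
Index = |(Z/373Z)^×| / |⟨314⟩| = 372 / 93 = 4.

4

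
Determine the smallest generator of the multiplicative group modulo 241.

7

φ(241) = 241 − 1 = 240 = 2^4 · 3 · 5.
Test candidates g = 2, 3, … against the prime factors q ∈ {2, 3, 5} of φ(241): g is a generator iff g^(240/q) ≢ 1 for every such q.
g = 2: 2^120 ≡ 1 — hits 1, so not a primitive root.
g = 3: 3^120 ≡ 1 — hits 1, so not a primitive root.
g = 4: 4^120 ≡ 1 — hits 1, so not a primitive root.
g = 5: 5^120 ≡ 1 — hits 1, so not a primitive root.
g = 6: 6^120 ≡ 1 — hits 1, so not a primitive root.
g = 7: 7^120 ≡ 240; 7^80 ≡ 15; 7^48 ≡ 91 — none is 1, so 7 is a primitive root.
Hence the least primitive root of 241 is 7.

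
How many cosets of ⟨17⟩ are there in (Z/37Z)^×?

Since 17 ∈ (Z/37Z)^×, its order divides φ(37) = 37 − 1 = 36 = 2^2 · 3^2.
Divisors of 36: 1, 2, 3, 4, 6, 9, 12, 18, 36.
Evaluate successive powers at the divisors of 36:
17^1 ≡ 17 (mod 37)
17^2 ≡ 30 (mod 37)
17^3 ≡ 29 (mod 37)
17^4 ≡ 12 (mod 37)
17^6 ≡ 27 (mod 37)
17^9 ≡ 6 (mod 37)
17^12 ≡ 26 (mod 37)
17^18 ≡ 36 (mod 37)
17^36 ≡ 1 (mod 37) ✓
Thus |⟨17⟩| = ord(17) = 36.
The index is φ(37) / ord(17) = 36 / 36 = 1.

1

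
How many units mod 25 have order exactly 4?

2

φ(25) = φ(5^2) = 5·(5−1) = 20 = 2^2 · 5.
Since (Z/25Z)^× is cyclic of order 20, the number of elements of order d is φ(d) when d | 20 and 0 otherwise.
4 = 2^2 divides 20, and φ(4) = 2.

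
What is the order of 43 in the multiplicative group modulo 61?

60

ord(43) | φ(61) = 61 − 1 = 60 = 2^2 · 3 · 5.
Divisors of 60: 1, 2, 3, 4, 5, 6, 10, 12, 15, 20, 30, 60.
Compute 43^d (mod 61) for the divisors d until we hit 1:
43^1 ≡ 43
43^2 ≡ 19
43^3 ≡ 24
43^4 ≡ 56
43^5 ≡ 29
43^6 ≡ 27
43^10 ≡ 48
43^12 ≡ 58
43^15 ≡ 50
43^20 ≡ 47
43^30 ≡ 60
43^60 ≡ 1
Hence ord(43) = 60.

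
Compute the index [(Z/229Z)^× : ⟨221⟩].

ord(221) | φ(229) = 229 − 1 = 228 = 2^2 · 3 · 19.
Divisors of 228: 1, 2, 3, 4, 6, 12, 19, 38, 57, 76, 114, 228.
Evaluate successive powers at the divisors of 228:
221^1 ≡ 221 (mod 229)
221^2 ≡ 64 (mod 229)
221^3 ≡ 175 (mod 229)
221^4 ≡ 203 (mod 229)
221^6 ≡ 168 (mod 229)
221^12 ≡ 57 (mod 229)
221^19 ≡ 107 (mod 229)
221^38 ≡ 228 (mod 229)
221^57 ≡ 122 (mod 229)
221^76 ≡ 1 (mod 229) ✓
The order of 221 is 76, so the subgroup it generates has 76 elements.
Index = |(Z/229Z)^×| / |⟨221⟩| = 228 / 76 = 3.

3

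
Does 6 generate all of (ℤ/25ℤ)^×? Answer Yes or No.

φ(25) = φ(5^2) = 5·(5−1) = 20 = 2^2 · 5.
An element g generates (Z/25Z)^× iff g^(20/q) ≢ 1 (mod 25) for each prime q ∈ {2, 5}.
6^10 ≡ 1 (mod 25)  [q = 2: ≡ 1 ✗]
6^4 ≡ 21 (mod 25)  [q = 5: ≢ 1 ✓]
6^10 ≡ 1 shows ord(6) | 10, strictly less than φ(25); not a primitive root.

No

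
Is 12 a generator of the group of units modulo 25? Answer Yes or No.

φ(25) = φ(5^2) = 5·(5−1) = 20 = 2^2 · 5.
12 is a primitive root mod 25 iff 12^(φ(25)/q) ≢ 1 for every prime q | φ(25), i.e. q ∈ {2, 5}.
12^10 ≡ 24 (mod 25)  [q = 2: ≢ 1 ✓]
12^4 ≡ 11 (mod 25)  [q = 5: ≢ 1 ✓]
None equal 1, so ord_25(12) = 20: 12 is a primitive root.

Yes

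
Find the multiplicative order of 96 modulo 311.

155

Since 96 ∈ (Z/311Z)^×, its order divides φ(311) = 311 − 1 = 310 = 2 · 5 · 31.
Divisors of 310: 1, 2, 5, 10, 31, 62, 155, 310.
Test each divisor d:
96^1 ≡ 96 (mod 311)
96^2 ≡ 197 (mod 311)
96^5 ≡ 195 (mod 311)
96^10 ≡ 83 (mod 311)
96^31 ≡ 52 (mod 311)
96^62 ≡ 216 (mod 311)
96^155 ≡ 1 (mod 311) ✓
So ord_311(96) = 155.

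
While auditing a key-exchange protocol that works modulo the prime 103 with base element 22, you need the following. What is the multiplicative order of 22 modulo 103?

34

ord(22) | φ(103) = 103 − 1 = 102 = 2 · 3 · 17.
Divisors of 102: 1, 2, 3, 6, 17, 34, 51, 102.
Check 22^d mod 103 for each divisor in increasing order:
22^1 ≡ 22 (mod 103)
22^2 ≡ 72 (mod 103)
22^3 ≡ 39 (mod 103)
22^6 ≡ 79 (mod 103)
22^17 ≡ 102 (mod 103)
22^34 ≡ 1 (mod 103) ✓
The smallest such exponent is 34, so the order of 22 is 34.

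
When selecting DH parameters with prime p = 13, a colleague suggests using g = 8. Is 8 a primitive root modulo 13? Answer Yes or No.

φ(13) = 13 − 1 = 12 = 2^2 · 3.
Test 8^(12/q) mod 13 for each prime factor q of 12:
8^6 ≡ 12 (mod 13)  [q = 2: ≢ 1 ✓]
8^4 ≡ 1 (mod 13)  [q = 3: ≡ 1 ✗]
The check at q = 3 fails, so 8 generates a proper subgroup.

No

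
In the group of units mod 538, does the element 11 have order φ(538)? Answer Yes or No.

No

φ(538) = φ(2)·φ(269) = 1·268 = 268 = 2^2 · 67.
An element g generates (Z/538Z)^× iff g^(268/q) ≢ 1 (mod 538) for each prime q ∈ {2, 67}.
11^134 ≡ 1 (mod 538)  [q = 2: ≡ 1 ✗]
11^4 ≡ 115 (mod 538)  [q = 67: ≢ 1 ✓]
The check at q = 2 fails, so 11 generates a proper subgroup.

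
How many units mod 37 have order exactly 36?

12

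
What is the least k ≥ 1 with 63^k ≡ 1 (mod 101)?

100

The order of 63 must divide φ(101) = 101 − 1 = 100 = 2^2 · 5^2.
Divisors of 100: 1, 2, 4, 5, 10, 20, 25, 50, 100.
Evaluate successive powers at the divisors of 100:
63^1 ≡ 63
63^2 ≡ 30
63^4 ≡ 92
63^5 ≡ 39
63^10 ≡ 6
63^20 ≡ 36
63^25 ≡ 91
63^50 ≡ 100
63^100 ≡ 1
The smallest such exponent is 100, so the order of 63 is 100.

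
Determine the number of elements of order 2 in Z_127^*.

φ(127) = 127 − 1 = 126 = 2 · 3^2 · 7.
Since (Z/127Z)^× is cyclic of order 126, the number of elements of order d is φ(d) when d | 126 and 0 otherwise.
2 | 126, and φ(2) = 2 − 1 = 1.

1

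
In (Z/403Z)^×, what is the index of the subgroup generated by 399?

12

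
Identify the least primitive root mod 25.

2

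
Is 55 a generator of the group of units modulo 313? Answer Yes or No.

Yes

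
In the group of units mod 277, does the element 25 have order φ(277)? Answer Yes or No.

φ(277) = 277 − 1 = 276 = 2^2 · 3 · 23.
It suffices to check that the order of 25 is not a proper divisor of 276: compute 25^(276/q) for q ∈ {2, 3, 23}.
25^138 ≡ 1 (mod 277)  [q = 2: ≡ 1 ✗]
25^92 ≡ 160 (mod 277)  [q = 3: ≢ 1 ✓]
25^12 ≡ 175 (mod 277)  [q = 23: ≢ 1 ✓]
The check at q = 2 fails, so 25 generates a proper subgroup.

No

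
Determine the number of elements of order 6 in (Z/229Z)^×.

2

φ(229) = 229 − 1 = 228 = 2^2 · 3 · 19.
Since (Z/229Z)^× is cyclic of order 228, the number of elements of order d is φ(d) when d | 228 and 0 otherwise.
6 = 2 · 3 divides 228, and φ(6) = 2.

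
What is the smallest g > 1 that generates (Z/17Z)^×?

3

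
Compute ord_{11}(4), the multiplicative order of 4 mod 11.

The order of 4 must divide φ(11) = 11 − 1 = 10 = 2 · 5.
Divisors of 10: 1, 2, 5, 10.
Evaluate successive powers at the divisors of 10:
4^1 ≡ 4 (mod 11)
4^2 ≡ 5 (mod 11)
4^5 ≡ 1 (mod 11) ✓
Therefore the multiplicative order of 4 modulo 11 is 5.

5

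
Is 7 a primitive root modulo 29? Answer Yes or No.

φ(29) = 29 − 1 = 28 = 2^2 · 7.
An element g generates (Z/29Z)^× iff g^(28/q) ≢ 1 (mod 29) for each prime q ∈ {2, 7}.
7^14 ≡ 1 (mod 29)  [q = 2: ≡ 1 ✗]
7^4 ≡ 23 (mod 29)  [q = 7: ≢ 1 ✓]
The check at q = 2 fails, so 7 generates a proper subgroup.

No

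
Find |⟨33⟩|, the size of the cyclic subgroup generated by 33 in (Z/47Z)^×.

46

The order of 33 must divide φ(47) = 47 − 1 = 46 = 2 · 23.
Divisors of 46: 1, 2, 23, 46.
Evaluate successive powers at the divisors of 46:
33^1 ≡ 33 (mod 47)
33^2 ≡ 8 (mod 47)
33^23 ≡ 46 (mod 47)
33^46 ≡ 1 (mod 47) ✓
Hence ord(33) = 46.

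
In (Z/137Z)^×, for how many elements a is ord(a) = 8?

φ(137) = 137 − 1 = 136 = 2^3 · 17.
(Z/137Z)^× is cyclic (|G| = 136); a cyclic group of order m has exactly φ(d) elements of each order d | m, and none otherwise.
8 = 2^3 divides 136, and φ(8) = 4.

4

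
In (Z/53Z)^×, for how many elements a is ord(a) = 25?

0

φ(53) = 53 − 1 = 52 = 2^2 · 13.
(Z/53Z)^× is cyclic (|G| = 52); a cyclic group of order m has exactly φ(d) elements of each order d | m, and none otherwise.
25 does not divide 52, so no element of (Z/53Z)^× has order 25.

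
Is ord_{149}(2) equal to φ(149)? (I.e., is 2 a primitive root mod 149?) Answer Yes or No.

φ(149) = 149 − 1 = 148 = 2^2 · 37.
It suffices to check that the order of 2 is not a proper divisor of 148: compute 2^(148/q) for q ∈ {2, 37}.
2^74 ≡ 148 (mod 149)  [q = 2: ≢ 1 ✓]
2^4 ≡ 16 (mod 149)  [q = 37: ≢ 1 ✓]
None equal 1, so ord_149(2) = 148: 2 is a primitive root.

Yes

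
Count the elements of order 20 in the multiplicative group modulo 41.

8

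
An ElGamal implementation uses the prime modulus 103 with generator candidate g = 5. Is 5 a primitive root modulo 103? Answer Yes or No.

Yes

φ(103) = 103 − 1 = 102 = 2 · 3 · 17.
Test 5^(102/q) mod 103 for each prime factor q of 102:
5^51 ≡ 102 (mod 103)  [q = 2: ≢ 1 ✓]
5^34 ≡ 56 (mod 103)  [q = 3: ≢ 1 ✓]
5^6 ≡ 72 (mod 103)  [q = 17: ≢ 1 ✓]
Every test exponent gives a nontrivial residue, hence 5 generates the full group.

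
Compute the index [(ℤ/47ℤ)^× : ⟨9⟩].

By Lagrange's theorem, ord_47(9) divides φ(47) = 47 − 1 = 46 = 2 · 23.
Divisors of 46: 1, 2, 23, 46.
Test each divisor d:
9^1 ≡ 9 (mod 47)
9^2 ≡ 34 (mod 47)
9^23 ≡ 1 (mod 47) ✓
Thus |⟨9⟩| = ord(9) = 23.
[(Z/47Z)^× : ⟨9⟩] = 46/23 = 2.

2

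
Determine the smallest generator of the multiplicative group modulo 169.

2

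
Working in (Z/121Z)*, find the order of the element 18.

The order of 18 must divide φ(121) = φ(11^2) = 11·(11−1) = 110 = 2 · 5 · 11.
Divisors of 110: 1, 2, 5, 10, 11, 22, 55, 110.
Test each divisor d:
18^1 ≡ 18 (mod 121)
18^2 ≡ 82 (mod 121)
18^5 ≡ 32 (mod 121)
18^10 ≡ 56 (mod 121)
18^11 ≡ 40 (mod 121)
18^22 ≡ 27 (mod 121)
18^55 ≡ 120 (mod 121)
18^110 ≡ 1 (mod 121) ✓
The smallest such exponent is 110, so the order of 18 is 110.

110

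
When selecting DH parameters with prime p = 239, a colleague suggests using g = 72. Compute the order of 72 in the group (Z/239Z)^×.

119

The order of 72 must divide φ(239) = 239 − 1 = 238 = 2 · 7 · 17.
Divisors of 238: 1, 2, 7, 14, 17, 34, 119, 238.
Test each divisor d:
72^1 ≡ 72 (mod 239)
72^2 ≡ 165 (mod 239)
72^7 ≡ 36 (mod 239)
72^14 ≡ 101 (mod 239)
72^17 ≡ 100 (mod 239)
72^34 ≡ 201 (mod 239)
72^119 ≡ 1 (mod 239) ✓
The smallest such exponent is 119, so the order of 72 is 119.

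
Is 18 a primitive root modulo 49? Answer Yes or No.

No

φ(49) = φ(7^2) = 7·(7−1) = 42 = 2 · 3 · 7.
Test 18^(42/q) mod 49 for each prime factor q of 42:
18^21 ≡ 1 (mod 49)  [q = 2: ≡ 1 ✗]
18^14 ≡ 30 (mod 49)  [q = 3: ≢ 1 ✓]
18^6 ≡ 1 (mod 49)  [q = 7: ≡ 1 ✗]
The check at q = 2 fails, so 18 generates a proper subgroup.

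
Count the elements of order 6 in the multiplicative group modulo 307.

2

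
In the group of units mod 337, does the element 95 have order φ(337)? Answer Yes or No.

No

φ(337) = 337 − 1 = 336 = 2^4 · 3 · 7.
An element g generates (Z/337Z)^× iff g^(336/q) ≢ 1 (mod 337) for each prime q ∈ {2, 3, 7}.
95^168 ≡ 1 (mod 337)  [q = 2: ≡ 1 ✗]
95^112 ≡ 128 (mod 337)  [q = 3: ≢ 1 ✓]
95^48 ≡ 295 (mod 337)  [q = 7: ≢ 1 ✓]
The check at q = 2 fails, so 95 generates a proper subgroup.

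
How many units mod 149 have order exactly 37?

36

φ(149) = 149 − 1 = 148 = 2^2 · 37.
Since (Z/149Z)^× is cyclic of order 148, the number of elements of order d is φ(d) when d | 148 and 0 otherwise.
37 | 148, and φ(37) = 37 − 1 = 36.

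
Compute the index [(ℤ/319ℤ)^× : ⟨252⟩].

ord(252) | φ(319) = φ(11·29) = (11−1)·(29−1) = 10·28 = 280 = 2^3 · 5 · 7.
Divisors of 280: 1, 2, 4, 5, 7, 8, 10, 14, 20, 28, 35, 40, 56, 70, 140, 280.
Evaluate successive powers at the divisors of 280:
252^1 ≡ 252 (mod 319)
252^2 ≡ 23 (mod 319)
252^4 ≡ 210 (mod 319)
252^5 ≡ 285 (mod 319)
252^7 ≡ 175 (mod 319)
252^8 ≡ 78 (mod 319)
252^10 ≡ 199 (mod 319)
252^14 ≡ 1 (mod 319) ✓
So ord_319(252) = 14, hence |⟨252⟩| = 14.
The index is φ(319) / ord(252) = 280 / 14 = 20.

20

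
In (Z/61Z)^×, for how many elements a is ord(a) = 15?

8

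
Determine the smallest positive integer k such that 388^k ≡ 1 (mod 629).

By Lagrange's theorem, ord_629(388) divides φ(629) = φ(17·37) = (17−1)·(37−1) = 16·36 = 576 = 2^6 · 3^2.
Divisors of 576: 1, 2, 3, 4, 6, 8, 9, 12, 16, 18, 24, 32, 36, 48, 64, 72, 96, 144, 192, 288, 576.
Test each divisor d:
388^1 ≡ 388 (mod 629)
388^2 ≡ 213 (mod 629)
388^3 ≡ 245 (mod 629)
388^4 ≡ 81 (mod 629)
388^6 ≡ 270 (mod 629)
388^8 ≡ 271 (mod 629)
388^9 ≡ 105 (mod 629)
388^12 ≡ 565 (mod 629)
388^16 ≡ 477 (mod 629)
388^18 ≡ 332 (mod 629)
388^24 ≡ 322 (mod 629)
388^32 ≡ 460 (mod 629)
388^36 ≡ 149 (mod 629)
388^48 ≡ 528 (mod 629)
388^64 ≡ 256 (mod 629)
388^72 ≡ 186 (mod 629)
388^96 ≡ 137 (mod 629)
388^144 ≡ 1 (mod 629) ✓
So ord_629(388) = 144.

144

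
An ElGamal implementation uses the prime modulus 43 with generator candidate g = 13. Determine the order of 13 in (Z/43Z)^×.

21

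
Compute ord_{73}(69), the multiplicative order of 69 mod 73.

18

The order of 69 must divide φ(73) = 73 − 1 = 72 = 2^3 · 3^2.
Divisors of 72: 1, 2, 3, 4, 6, 8, 9, 12, 18, 24, 36, 72.
Evaluate successive powers at the divisors of 72:
69^1 ≡ 69
69^2 ≡ 16
69^3 ≡ 9
69^4 ≡ 37
69^6 ≡ 8
69^8 ≡ 55
69^9 ≡ 72
69^12 ≡ 64
69^18 ≡ 1
The smallest such exponent is 18, so the order of 69 is 18.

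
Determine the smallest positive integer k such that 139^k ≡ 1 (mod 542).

The order of 139 must divide φ(542) = φ(2)·φ(271) = 1·270 = 270 = 2 · 3^3 · 5.
Divisors of 270: 1, 2, 3, 5, 6, 9, 10, 15, 18, 27, 30, 45, 54, 90, 135, 270.
Compute 139^d (mod 542) for the divisors d until we hit 1:
139^1 ≡ 139 (mod 542)
139^2 ≡ 351 (mod 542)
139^3 ≡ 9 (mod 542)
139^5 ≡ 449 (mod 542)
139^6 ≡ 81 (mod 542)
139^9 ≡ 187 (mod 542)
139^10 ≡ 519 (mod 542)
139^15 ≡ 513 (mod 542)
139^18 ≡ 281 (mod 542)
139^27 ≡ 515 (mod 542)
139^30 ≡ 299 (mod 542)
139^45 ≡ 1 (mod 542) ✓
The smallest such exponent is 45, so the order of 139 is 45.

45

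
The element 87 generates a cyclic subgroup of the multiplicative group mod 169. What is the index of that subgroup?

The order of 87 must divide φ(169) = φ(13^2) = 13·(13−1) = 156 = 2^2 · 3 · 13.
Divisors of 156: 1, 2, 3, 4, 6, 12, 13, 26, 39, 52, 78, 156.
Evaluate successive powers at the divisors of 156:
87^1 ≡ 87 (mod 169)
87^2 ≡ 133 (mod 169)
87^3 ≡ 79 (mod 169)
87^4 ≡ 113 (mod 169)
87^6 ≡ 157 (mod 169)
87^12 ≡ 144 (mod 169)
87^13 ≡ 22 (mod 169)
87^26 ≡ 146 (mod 169)
87^39 ≡ 1 (mod 169) ✓
The order of 87 is 39, so the subgroup it generates has 39 elements.
The index is φ(169) / ord(87) = 156 / 39 = 4.

4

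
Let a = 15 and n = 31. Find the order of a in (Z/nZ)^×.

10

ord(15) | φ(31) = 31 − 1 = 30 = 2 · 3 · 5.
Divisors of 30: 1, 2, 3, 5, 6, 10, 15, 30.
Test each divisor d:
15^1 ≡ 15
15^2 ≡ 8
15^3 ≡ 27
15^5 ≡ 30
15^6 ≡ 16
15^10 ≡ 1
Hence ord(15) = 10.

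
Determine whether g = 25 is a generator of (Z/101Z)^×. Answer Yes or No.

No

φ(101) = 101 − 1 = 100 = 2^2 · 5^2.
25 is a primitive root mod 101 iff 25^(φ(101)/q) ≢ 1 for every prime q | φ(101), i.e. q ∈ {2, 5}.
25^50 ≡ 1 (mod 101)  [q = 2: ≡ 1 ✗]
25^20 ≡ 87 (mod 101)  [q = 5: ≢ 1 ✓]
Since 25^50 ≡ 1, the order of 25 divides 50 < 100, so 25 is not a primitive root.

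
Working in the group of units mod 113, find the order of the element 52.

The order of 52 must divide φ(113) = 113 − 1 = 112 = 2^4 · 7.
Divisors of 112: 1, 2, 4, 7, 8, 14, 16, 28, 56, 112.
Check 52^d mod 113 for each divisor in increasing order:
52^1 ≡ 52
52^2 ≡ 105
52^4 ≡ 64
52^7 ≡ 44
52^8 ≡ 28
52^14 ≡ 15
52^16 ≡ 106
52^28 ≡ 112
52^56 ≡ 1
The smallest such exponent is 56, so the order of 52 is 56.

56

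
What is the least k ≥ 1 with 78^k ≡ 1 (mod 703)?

ord(78) | φ(703) = φ(19·37) = (19−1)·(37−1) = 18·36 = 648 = 2^3 · 3^4.
Divisors of 648: 1, 2, 3, 4, 6, 8, 9, 12, 18, 24, 27, 36, 54, 72, 81, 108, 162, 216, 324, 648.
Evaluate successive powers at the divisors of 648:
78^1 ≡ 78 (mod 703)
78^2 ≡ 460 (mod 703)
78^3 ≡ 27 (mod 703)
78^4 ≡ 700 (mod 703)
78^6 ≡ 26 (mod 703)
78^8 ≡ 9 (mod 703)
78^9 ≡ 702 (mod 703)
78^12 ≡ 676 (mod 703)
78^18 ≡ 1 (mod 703) ✓
Therefore the multiplicative order of 78 modulo 703 is 18.

18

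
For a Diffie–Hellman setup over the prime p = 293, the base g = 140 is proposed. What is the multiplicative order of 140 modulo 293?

Since 140 ∈ (Z/293Z)^×, its order divides φ(293) = 293 − 1 = 292 = 2^2 · 73.
Divisors of 292: 1, 2, 4, 73, 146, 292.
Test each divisor d:
140^1 ≡ 140 (mod 293)
140^2 ≡ 262 (mod 293)
140^4 ≡ 82 (mod 293)
140^73 ≡ 1 (mod 293) ✓
Hence ord(140) = 73.

73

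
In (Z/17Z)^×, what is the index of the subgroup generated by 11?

Since 11 ∈ (Z/17Z)^×, its order divides φ(17) = 17 − 1 = 16 = 2^4.
Divisors of 16: 1, 2, 4, 8, 16.
Compute 11^d (mod 17) for the divisors d until we hit 1:
11^1 ≡ 11 (mod 17)
11^2 ≡ 2 (mod 17)
11^4 ≡ 4 (mod 17)
11^8 ≡ 16 (mod 17)
11^16 ≡ 1 (mod 17) ✓
The order of 11 is 16, so the subgroup it generates has 16 elements.
The index is φ(17) / ord(11) = 16 / 16 = 1.

1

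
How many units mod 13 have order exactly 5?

0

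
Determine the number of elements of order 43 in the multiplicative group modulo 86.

0

φ(86) = φ(2)·φ(43) = 1·42 = 42 = 2 · 3 · 7.
In a cyclic group of order 42, there are φ(d) elements of order d for each divisor d of 42, and zero for non-divisors.
Here 42 is not a multiple of 43, so there are no elements of order 43.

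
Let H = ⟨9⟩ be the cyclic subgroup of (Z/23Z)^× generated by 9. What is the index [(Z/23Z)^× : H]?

2

Since 9 ∈ (Z/23Z)^×, its order divides φ(23) = 23 − 1 = 22 = 2 · 11.
Divisors of 22: 1, 2, 11, 22.
Check 9^d mod 23 for each divisor in increasing order:
9^1 ≡ 9 (mod 23)
9^2 ≡ 12 (mod 23)
9^11 ≡ 1 (mod 23) ✓
Thus |⟨9⟩| = ord(9) = 11.
[(Z/23Z)^× : ⟨9⟩] = 22/11 = 2.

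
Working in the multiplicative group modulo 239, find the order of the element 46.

238

Since 46 ∈ (Z/239Z)^×, its order divides φ(239) = 239 − 1 = 238 = 2 · 7 · 17.
Divisors of 238: 1, 2, 7, 14, 17, 34, 119, 238.
Compute 46^d (mod 239) for the divisors d until we hit 1:
46^1 ≡ 46 (mod 239)
46^2 ≡ 204 (mod 239)
46^7 ≡ 217 (mod 239)
46^14 ≡ 6 (mod 239)
46^17 ≡ 139 (mod 239)
46^34 ≡ 201 (mod 239)
46^119 ≡ 238 (mod 239)
46^238 ≡ 1 (mod 239) ✓
Hence ord(46) = 238.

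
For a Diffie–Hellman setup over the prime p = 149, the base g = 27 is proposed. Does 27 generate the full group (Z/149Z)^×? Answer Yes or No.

Yes

φ(149) = 149 − 1 = 148 = 2^2 · 37.
27 is a primitive root mod 149 iff 27^(φ(149)/q) ≢ 1 for every prime q | φ(149), i.e. q ∈ {2, 37}.
27^74 ≡ 148 (mod 149)  [q = 2: ≢ 1 ✓]
27^4 ≡ 107 (mod 149)  [q = 37: ≢ 1 ✓]
All checks pass, so 27 has order 148 and is a primitive root modulo 149.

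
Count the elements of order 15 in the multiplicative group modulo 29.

0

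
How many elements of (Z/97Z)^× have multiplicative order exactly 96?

φ(97) = 97 − 1 = 96 = 2^5 · 3.
In a cyclic group of order 96, there are φ(d) elements of order d for each divisor d of 96, and zero for non-divisors.
96 = 2^5 · 3 divides 96, and φ(96) = 32.

32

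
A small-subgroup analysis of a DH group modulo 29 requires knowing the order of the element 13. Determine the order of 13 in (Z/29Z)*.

Since 13 ∈ (Z/29Z)^×, its order divides φ(29) = 29 − 1 = 28 = 2^2 · 7.
Divisors of 28: 1, 2, 4, 7, 14, 28.
Test each divisor d:
13^1 ≡ 13 (mod 29)
13^2 ≡ 24 (mod 29)
13^4 ≡ 25 (mod 29)
13^7 ≡ 28 (mod 29)
13^14 ≡ 1 (mod 29) ✓
The smallest such exponent is 14, so the order of 13 is 14.

14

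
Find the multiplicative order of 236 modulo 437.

The order of 236 must divide φ(437) = φ(19·23) = (19−1)·(23−1) = 18·22 = 396 = 2^2 · 3^2 · 11.
Divisors of 396: 1, 2, 3, 4, 6, 9, 11, 12, 18, 22, 33, 36, 44, 66, 99, 132, 198, 396.
Evaluate successive powers at the divisors of 396:
236^1 ≡ 236
236^2 ≡ 197
236^3 ≡ 170
236^4 ≡ 353
236^6 ≡ 58
236^9 ≡ 246
236^11 ≡ 392
236^12 ≡ 305
236^18 ≡ 210
236^22 ≡ 277
236^33 ≡ 208
236^36 ≡ 400
236^44 ≡ 254
236^66 ≡ 1
So ord_437(236) = 66.

66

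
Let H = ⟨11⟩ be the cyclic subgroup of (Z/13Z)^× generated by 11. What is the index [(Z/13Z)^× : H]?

1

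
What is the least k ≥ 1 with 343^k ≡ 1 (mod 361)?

The order of 343 must divide φ(361) = φ(19^2) = 19·(19−1) = 342 = 2 · 3^2 · 19.
Divisors of 342: 1, 2, 3, 6, 9, 18, 19, 38, 57, 114, 171, 342.
Compute 343^d (mod 361) for the divisors d until we hit 1:
343^1 ≡ 343 (mod 361)
343^2 ≡ 324 (mod 361)
343^3 ≡ 305 (mod 361)
343^6 ≡ 248 (mod 361)
343^9 ≡ 191 (mod 361)
343^18 ≡ 20 (mod 361)
343^19 ≡ 1 (mod 361) ✓
Hence ord(343) = 19.

19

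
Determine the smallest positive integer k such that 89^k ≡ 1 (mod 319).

By Lagrange's theorem, ord_319(89) divides φ(319) = φ(11·29) = (11−1)·(29−1) = 10·28 = 280 = 2^3 · 5 · 7.
Divisors of 280: 1, 2, 4, 5, 7, 8, 10, 14, 20, 28, 35, 40, 56, 70, 140, 280.
Evaluate successive powers at the divisors of 280:
89^1 ≡ 89 (mod 319)
89^2 ≡ 265 (mod 319)
89^4 ≡ 45 (mod 319)
89^5 ≡ 177 (mod 319)
89^7 ≡ 12 (mod 319)
89^8 ≡ 111 (mod 319)
89^10 ≡ 67 (mod 319)
89^14 ≡ 144 (mod 319)
89^20 ≡ 23 (mod 319)
89^28 ≡ 1 (mod 319) ✓
Hence ord(89) = 28.

28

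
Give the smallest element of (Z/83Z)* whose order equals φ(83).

2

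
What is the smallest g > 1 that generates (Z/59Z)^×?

2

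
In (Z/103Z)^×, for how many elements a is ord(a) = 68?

0

φ(103) = 103 − 1 = 102 = 2 · 3 · 17.
(Z/103Z)^× is cyclic (|G| = 102); a cyclic group of order m has exactly φ(d) elements of each order d | m, and none otherwise.
Here 102 is not a multiple of 68, so there are no elements of order 68.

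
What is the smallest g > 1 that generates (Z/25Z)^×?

2

φ(25) = φ(5^2) = 5·(5−1) = 20 = 2^2 · 5.
g is a primitive root iff g^(20/q) ≢ 1 (mod 25) for each prime q ∈ {2, 5}.
g = 2: 2^10 ≡ 24; 2^4 ≡ 16 — none is 1, so 2 is a primitive root.
So 2 is the smallest generator of (Z/25Z)^×.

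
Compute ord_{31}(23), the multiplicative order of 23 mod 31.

10

By Lagrange's theorem, ord_31(23) divides φ(31) = 31 − 1 = 30 = 2 · 3 · 5.
Divisors of 30: 1, 2, 3, 5, 6, 10, 15, 30.
Check 23^d mod 31 for each divisor in increasing order:
23^1 ≡ 23 (mod 31)
23^2 ≡ 2 (mod 31)
23^3 ≡ 15 (mod 31)
23^5 ≡ 30 (mod 31)
23^6 ≡ 8 (mod 31)
23^10 ≡ 1 (mod 31) ✓
Therefore the multiplicative order of 23 modulo 31 is 10.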